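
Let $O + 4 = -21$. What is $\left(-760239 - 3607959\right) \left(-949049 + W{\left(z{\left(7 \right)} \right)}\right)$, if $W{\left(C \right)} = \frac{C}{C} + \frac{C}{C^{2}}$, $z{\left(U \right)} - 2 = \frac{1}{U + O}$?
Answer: $\frac{145096956515076}{35} \approx 4.1456 \cdot 10^{12}$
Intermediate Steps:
$O = -25$ ($O = -4 - 21 = -25$)
$z{\left(U \right)} = 2 + \frac{1}{-25 + U}$ ($z{\left(U \right)} = 2 + \frac{1}{U - 25} = 2 + \frac{1}{-25 + U}$)
$W{\left(C \right)} = 1 + \frac{1}{C}$ ($W{\left(C \right)} = 1 + \frac{C}{C^{2}} = 1 + \frac{1}{C}$)
$\left(-760239 - 3607959\right) \left(-949049 + W{\left(z{\left(7 \right)} \right)}\right) = \left(-760239 - 3607959\right) \left(-949049 + \frac{1 + \frac{-49 + 2 \cdot 7}{-25 + 7}}{\frac{1}{-25 + 7} \left(-49 + 2 \cdot 7\right)}\right) = - 4368198 \left(-949049 + \frac{1 + \frac{-49 + 14}{-18}}{\frac{1}{-18} \left(-49 + 14\right)}\right) = - 4368198 \left(-949049 + \frac{1 - - \frac{35}{18}}{\left(- \frac{1}{18}\right) \left(-35\right)}\right) = - 4368198 \left(-949049 + \frac{1 + \frac{35}{18}}{\frac{35}{18}}\right) = - 4368198 \left(-949049 + \frac{18}{35} \cdot \frac{53}{18}\right) = - 4368198 \left(-949049 + \frac{53}{35}\right) = \left(-4368198\right) \left(- \frac{33216662}{35}\right) = \frac{145096956515076}{35}$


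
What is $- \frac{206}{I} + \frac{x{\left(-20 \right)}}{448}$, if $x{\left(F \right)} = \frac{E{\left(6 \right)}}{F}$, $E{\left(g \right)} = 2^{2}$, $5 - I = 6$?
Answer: $\frac{461439}{2240} \approx 206.0$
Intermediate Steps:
$I = -1$ ($I = 5 - 6 = -1$)
$E{\left(g \right)} = 4$
$x{\left(F \right)} = \frac{4}{F}$
$- \frac{206}{I} + \frac{x{\left(-20 \right)}}{448} = - \frac{206}{-1} + \frac{4 \frac{1}{-20}}{448} = \left(-206\right) \left(-1\right) + 4 \left(- \frac{1}{20}\right) \frac{1}{448} = 206 - \frac{1}{2240} = \frac{461439}{2240}$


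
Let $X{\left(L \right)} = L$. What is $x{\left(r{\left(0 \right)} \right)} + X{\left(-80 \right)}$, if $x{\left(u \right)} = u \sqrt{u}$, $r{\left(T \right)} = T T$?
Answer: $-80$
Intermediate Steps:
$r{\left(T \right)} = T^{2}$
$x{\left(u \right)} = u^{\frac{3}{2}}$
$x{\left(r{\left(0 \right)} \right)} + X{\left(-80 \right)} = \left(0^{2}\right)^{\frac{3}{2}} - 80 = 0^{\frac{3}{2}} - 80 = 0 - 80 = -80$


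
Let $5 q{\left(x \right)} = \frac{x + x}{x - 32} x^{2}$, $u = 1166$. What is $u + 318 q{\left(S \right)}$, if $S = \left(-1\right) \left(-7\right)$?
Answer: $- \frac{72398}{125} \approx -579.18$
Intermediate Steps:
$S = 7$
$q{\left(x \right)} = \frac{2 x^{3}}{5 \left(-32 + x\right)}$ ($q{\left(x \right)} = \frac{\frac{x + x}{x - 32} x^{2}}{5} = \frac{\frac{2 x}{-32 + x} x^{2}}{5} = \frac{2 x^{3} \frac{1}{-32 + x}}{5} = \frac{2 x^{3}}{5 \left(-32 + x\right)}$)
$u + 318 q{\left(S \right)} = 1166 + 318 \frac{2 \cdot 7^{3}}{5 \left(-32 + 7\right)} = 1166 + 318 \cdot \frac{2}{5} \cdot 343 \frac{1}{-25} = 1166 + 318 \cdot \frac{2}{5} \cdot 343 \left(- \frac{1}{25}\right) = 1166 + 318 \left(- \frac{686}{125}\right) = 1166 - \frac{218148}{125} = - \frac{72398}{125}$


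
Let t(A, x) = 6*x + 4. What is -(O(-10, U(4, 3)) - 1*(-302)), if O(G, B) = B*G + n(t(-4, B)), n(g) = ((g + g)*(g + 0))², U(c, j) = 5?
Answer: -5345596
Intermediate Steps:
t(A, x) = 4 + 6*x
n(g) = 4*g⁴ (n(g) = ((2*g)*g)² = (2*g²)² = 4*g⁴)
O(G, B) = 4*(4 + 6*B)⁴ + B*G (O(G, B) = B*G + 4*(4 + 6*B)⁴ = 4*(4 + 6*B)⁴ + B*G)
-(O(-10, U(4, 3)) - 1*(-302)) = -((64*(2 + 3*5)⁴ + 5*(-10)) - 1*(-302)) = -((64*(2 + 15)⁴ - 50) + 302) = -((64*17⁴ - 50) + 302) = -((64*83521 - 50) + 302) = -((5345344 - 50) + 302) = -(5345294 + 302) = -1*5345596 = -5345596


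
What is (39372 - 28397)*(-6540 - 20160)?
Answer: -293032500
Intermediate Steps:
(39372 - 28397)*(-6540 - 20160) = 10975*(-26700) = -293032500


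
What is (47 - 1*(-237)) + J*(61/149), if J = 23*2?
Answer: 45122/149 ≈ 302.83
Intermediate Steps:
J = 46
(47 - 1*(-237)) + J*(61/149) = (47 - 1*(-237)) + 46*(61/149) = (47 + 237) + 46*(61*(1/149)) = 284 + 46*(61/149) = 284 + 2806/149 = 45122/149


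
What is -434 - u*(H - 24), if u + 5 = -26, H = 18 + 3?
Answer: -527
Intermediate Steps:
H = 21
u = -31 (u = -5 - 26 = -31)
-434 - u*(H - 24) = -434 - (-31)*(21 - 24) = -434 - (-31)*(-3) = -434 - 1*93 = -434 - 93 = -527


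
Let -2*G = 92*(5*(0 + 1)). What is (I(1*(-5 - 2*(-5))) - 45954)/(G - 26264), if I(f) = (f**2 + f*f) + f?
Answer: 45899/26494 ≈ 1.7324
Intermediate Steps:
G = -230 (G = -46*5*(0 + 1) = -46*5*1 = -46*5 = -1/2*460 = -230)
I(f) = f + 2*f**2 (I(f) = (f**2 + f**2) + f = 2*f**2 + f = f + 2*f**2)
(I(1*(-5 - 2*(-5))) - 45954)/(G - 26264) = ((1*(-5 - 2*(-5)))*(1 + 2*(1*(-5 - 2*(-5)))) - 45954)/(-230 - 26264) = ((1*(-5 + 10))*(1 + 2*(1*(-5 + 10))) - 45954)/(-26494) = ((1*5)*(1 + 2*(1*5)) - 45954)*(-1/26494) = (5*(1 + 2*5) - 45954)*(-1/26494) = (5*(1 + 10) - 45954)*(-1/26494) = (5*11 - 45954)*(-1/26494) = (55 - 45954)*(-1/26494) = -45899*(-1/26494) = 45899/26494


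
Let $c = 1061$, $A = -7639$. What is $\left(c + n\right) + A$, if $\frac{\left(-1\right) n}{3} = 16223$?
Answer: $-55247$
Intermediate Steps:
$n = -48669$ ($n = \left(-3\right) 16223 = -48669$)
$\left(c + n\right) + A = \left(1061 - 48669\right) - 7639 = -47608 - 7639 = -55247$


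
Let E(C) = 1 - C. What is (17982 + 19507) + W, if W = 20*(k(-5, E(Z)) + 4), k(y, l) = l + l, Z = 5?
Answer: 37409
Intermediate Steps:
k(y, l) = 2*l
W = -80 (W = 20*(2*(1 - 1*5) + 4) = 20*(2*(1 - 5) + 4) = 20*(2*(-4) + 4) = 20*(-8 + 4) = 20*(-4) = -80)
(17982 + 19507) + W = (17982 + 19507) - 80 = 37489 - 80 = 37409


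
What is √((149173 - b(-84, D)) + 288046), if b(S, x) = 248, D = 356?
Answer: √436971 ≈ 661.04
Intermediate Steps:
√((149173 - b(-84, D)) + 288046) = √((149173 - 1*248) + 288046) = √((149173 - 248) + 288046) = √(148925 + 288046) = √436971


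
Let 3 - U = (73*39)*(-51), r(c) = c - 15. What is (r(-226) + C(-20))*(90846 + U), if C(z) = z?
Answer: -61608006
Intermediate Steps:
r(c) = -15 + c
U = 145200 (U = 3 - 73*39*(-51) = 3 - 2847*(-51) = 3 - 1*(-145197) = 3 + 145197 = 145200)
(r(-226) + C(-20))*(90846 + U) = ((-15 - 226) - 20)*(90846 + 145200) = (-241 - 20)*236046 = -261*236046 = -61608006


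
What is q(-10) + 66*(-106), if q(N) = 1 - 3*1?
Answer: -6998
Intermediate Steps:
q(N) = -2 (q(N) = 1 - 3 = -2)
q(-10) + 66*(-106) = -2 + 66*(-106) = -2 - 6996 = -6998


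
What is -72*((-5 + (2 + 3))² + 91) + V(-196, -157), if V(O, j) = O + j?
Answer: -6905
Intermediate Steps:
-72*((-5 + (2 + 3))² + 91) + V(-196, -157) = -72*((-5 + (2 + 3))² + 91) + (-196 - 157) = -72*((-5 + 5)² + 91) - 353 = -72*(0² + 91) - 353 = -72*(0 + 91) - 353 = -72*91 - 353 = -6552 - 353 = -6905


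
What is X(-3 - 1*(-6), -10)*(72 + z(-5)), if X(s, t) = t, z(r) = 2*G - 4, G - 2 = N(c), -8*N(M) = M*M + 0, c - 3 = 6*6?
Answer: 6165/2 ≈ 3082.5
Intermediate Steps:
c = 39 (c = 3 + 6*6 = 3 + 36 = 39)
N(M) = -M²/8 (N(M) = -(M*M + 0)/8 = -(M² + 0)/8 = -M²/8)
G = -1505/8 (G = 2 - ⅛*39² = 2 - ⅛*1521 = 2 - 1521/8 = -1505/8 ≈ -188.13)
z(r) = -1521/4 (z(r) = 2*(-1505/8) - 4 = -1505/4 - 4 = -1521/4)
X(-3 - 1*(-6), -10)*(72 + z(-5)) = -10*(72 - 1521/4) = -10*(-1233/4) = 6165/2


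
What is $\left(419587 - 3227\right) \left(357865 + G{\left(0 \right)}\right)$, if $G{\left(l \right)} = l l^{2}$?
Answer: $149000671400$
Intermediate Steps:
$G{\left(l \right)} = l^{3}$
$\left(419587 - 3227\right) \left(357865 + G{\left(0 \right)}\right) = \left(419587 - 3227\right) \left(357865 + 0^{3}\right) = 416360 \left(357865 + 0\right) = 416360 \cdot 357865 = 149000671400$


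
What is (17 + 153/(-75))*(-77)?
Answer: -28798/25 ≈ -1151.9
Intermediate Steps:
(17 + 153/(-75))*(-77) = (17 + 153*(-1/75))*(-77) = (17 - 51/25)*(-77) = (374/25)*(-77) = -28798/25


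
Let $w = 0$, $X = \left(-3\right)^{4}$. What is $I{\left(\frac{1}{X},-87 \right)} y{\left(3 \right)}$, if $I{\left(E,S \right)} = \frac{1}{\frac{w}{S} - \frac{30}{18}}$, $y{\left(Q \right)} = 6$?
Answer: $- \frac{18}{5} \approx -3.6$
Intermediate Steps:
$X = 81$
$I{\left(E,S \right)} = - \frac{3}{5}$ ($I{\left(E,S \right)} = \frac{1}{\frac{0}{S} - \frac{30}{18}} = \frac{1}{0 - \frac{5}{3}} = \frac{1}{- \frac{5}{3}} = - \frac{3}{5}$)
$I{\left(\frac{1}{X},-87 \right)} y{\left(3 \right)} = \left(- \frac{3}{5}\right) 6 = - \frac{18}{5}$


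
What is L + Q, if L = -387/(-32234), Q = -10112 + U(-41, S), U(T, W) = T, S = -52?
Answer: -327271415/32234 ≈ -10153.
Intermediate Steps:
Q = -10153 (Q = -10112 - 41 = -10153)
L = 387/32234 (L = -387*(-1/32234) = 387/32234 ≈ 0.012006)
L + Q = 387/32234 - 10153 = -327271415/32234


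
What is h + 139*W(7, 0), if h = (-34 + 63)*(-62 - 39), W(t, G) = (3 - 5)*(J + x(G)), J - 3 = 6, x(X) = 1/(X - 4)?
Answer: -10723/2 ≈ -5361.5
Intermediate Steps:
x(X) = 1/(-4 + X)
J = 9 (J = 3 + 6 = 9)
W(t, G) = -18 - 2/(-4 + G) (W(t, G) = (3 - 5)*(9 + 1/(-4 + G)) = -2*(9 + 1/(-4 + G)) = -18 - 2/(-4 + G))
h = -2929 (h = 29*(-101) = -2929)
h + 139*W(7, 0) = -2929 + 139*(2*(35 - 9*0)/(-4 + 0)) = -2929 + 139*(2*(35 + 0)/(-4)) = -2929 + 139*(2*(-1/4)*35) = -2929 + 139*(-35/2) = -2929 - 4865/2 = -10723/2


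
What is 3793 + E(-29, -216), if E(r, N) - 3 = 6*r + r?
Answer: 3593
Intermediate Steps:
E(r, N) = 3 + 7*r (E(r, N) = 3 + (6*r + r) = 3 + 7*r)
3793 + E(-29, -216) = 3793 + (3 + 7*(-29)) = 3793 + (3 - 203) = 3793 - 200 = 3593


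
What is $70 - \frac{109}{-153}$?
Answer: $\frac{10819}{153} \approx 70.712$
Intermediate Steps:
$70 - \frac{109}{-153} = 70 - - \frac{109}{153} = 70 + \frac{109}{153} = \frac{10819}{153}$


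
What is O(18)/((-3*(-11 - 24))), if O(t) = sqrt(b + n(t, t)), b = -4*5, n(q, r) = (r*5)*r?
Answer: 8/21 ≈ 0.38095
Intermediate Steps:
n(q, r) = 5*r**2 (n(q, r) = (5*r)*r = 5*r**2)
b = -20
O(t) = sqrt(-20 + 5*t**2)
O(18)/((-3*(-11 - 24))) = sqrt(-20 + 5*18**2)/((-3*(-11 - 24))) = sqrt(-20 + 5*324)/((-3*(-35))) = sqrt(-20 + 1620)/105 = sqrt(1600)*(1/105) = 40*(1/105) = 8/21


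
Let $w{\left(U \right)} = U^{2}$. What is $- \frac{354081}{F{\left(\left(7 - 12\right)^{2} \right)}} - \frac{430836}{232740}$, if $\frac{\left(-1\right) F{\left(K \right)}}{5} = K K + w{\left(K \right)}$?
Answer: $\frac{1328601449}{24243750} \approx 54.802$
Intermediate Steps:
$F{\left(K \right)} = - 10 K^{2}$ ($F{\left(K \right)} = - 5 \left(K K + K^{2}\right) = - 5 \left(K^{2} + K^{2}\right) = - 5 \cdot 2 K^{2} = - 10 K^{2}$)
$- \frac{354081}{F{\left(\left(7 - 12\right)^{2} \right)}} - \frac{430836}{232740} = - \frac{354081}{\left(-10\right) \left(\left(7 - 12\right)^{2}\right)^{2}} - \frac{430836}{232740} = - \frac{354081}{\left(-10\right) \left(\left(-5\right)^{2}\right)^{2}} - \frac{35903}{19395} = - \frac{354081}{\left(-10\right) 25^{2}} - \frac{35903}{19395} = - \frac{354081}{\left(-10\right) 625} - \frac{35903}{19395} = - \frac{354081}{-6250} - \frac{35903}{19395} = \left(-354081\right) \left(- \frac{1}{6250}\right) - \frac{35903}{19395} = \frac{354081}{6250} - \frac{35903}{19395} = \frac{1328601449}{24243750}$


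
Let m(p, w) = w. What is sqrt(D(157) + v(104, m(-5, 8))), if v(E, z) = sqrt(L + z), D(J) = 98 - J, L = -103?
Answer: sqrt(-59 + I*sqrt(95)) ≈ 0.63232 + 7.7071*I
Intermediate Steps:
v(E, z) = sqrt(-103 + z)
sqrt(D(157) + v(104, m(-5, 8))) = sqrt((98 - 1*157) + sqrt(-103 + 8)) = sqrt((98 - 157) + sqrt(-95)) = sqrt(-59 + I*sqrt(95))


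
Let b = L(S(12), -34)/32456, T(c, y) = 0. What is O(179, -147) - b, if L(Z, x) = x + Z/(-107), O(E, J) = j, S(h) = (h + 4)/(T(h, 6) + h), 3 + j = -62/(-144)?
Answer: -80275561/31255128 ≈ -2.5684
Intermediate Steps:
j = -185/72 (j = -3 - 62/(-144) = -3 - 62*(-1/144) = -3 + 31/72 = -185/72 ≈ -2.5694)
S(h) = (4 + h)/h (S(h) = (h + 4)/(0 + h) = (4 + h)/h)
O(E, J) = -185/72
L(Z, x) = x - Z/107 (L(Z, x) = x + Z*(-1/107) = x - Z/107)
b = -5459/5209188 (b = (-34 - (4 + 12)/(107*12))/32456 = (-34 - 16/1284)*(1/32456) = (-34 - 1/107*4/3)*(1/32456) = (-34 - 4/321)*(1/32456) = -10918/321*1/32456 = -5459/5209188 ≈ -0.0010480)
O(179, -147) - b = -185/72 - 1*(-5459/5209188) = -185/72 + 5459/5209188 = -80275561/31255128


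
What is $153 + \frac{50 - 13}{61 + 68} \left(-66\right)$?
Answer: $\frac{5765}{43} \approx 134.07$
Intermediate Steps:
$153 + \frac{50 - 13}{61 + 68} \left(-66\right) = 153 + \frac{37}{129} \left(-66\right) = 153 - \frac{814}{43} = \frac{5765}{43}$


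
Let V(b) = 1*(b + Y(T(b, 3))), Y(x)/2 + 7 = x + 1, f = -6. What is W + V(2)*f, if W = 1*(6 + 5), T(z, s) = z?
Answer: 47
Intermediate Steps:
Y(x) = -12 + 2*x (Y(x) = -14 + 2*(x + 1) = -14 + 2*(1 + x) = -14 + (2 + 2*x) = -12 + 2*x)
V(b) = -12 + 3*b (V(b) = 1*(b + (-12 + 2*b)) = 1*(-12 + 3*b) = -12 + 3*b)
W = 11 (W = 1*11 = 11)
W + V(2)*f = 11 + (-12 + 3*2)*(-6) = 11 + (-12 + 6)*(-6) = 11 - 6*(-6) = 11 + 36 = 47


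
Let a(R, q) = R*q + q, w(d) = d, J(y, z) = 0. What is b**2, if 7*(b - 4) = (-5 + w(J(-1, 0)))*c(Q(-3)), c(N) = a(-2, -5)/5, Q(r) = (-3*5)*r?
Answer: 529/49 ≈ 10.796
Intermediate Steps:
a(R, q) = q + R*q
Q(r) = -15*r
c(N) = 1 (c(N) = -5*(1 - 2)/5 = -5*(-1)*(1/5) = 5*(1/5) = 1)
b = 23/7 (b = 4 + ((-5 + 0)*1)/7 = 4 + (-5*1)/7 = 4 + (1/7)*(-5) = 4 - 5/7 = 23/7 ≈ 3.2857)
b**2 = (23/7)**2 = 529/49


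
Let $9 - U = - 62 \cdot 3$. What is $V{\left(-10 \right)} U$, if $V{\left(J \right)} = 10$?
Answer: $1950$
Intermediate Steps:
$U = 195$ ($U = 9 - - 62 \cdot 3 = 9 - \left(-1\right) 186 = 9 - -186 = 9 + 186 = 195$)
$V{\left(-10 \right)} U = 10 \cdot 195 = 1950$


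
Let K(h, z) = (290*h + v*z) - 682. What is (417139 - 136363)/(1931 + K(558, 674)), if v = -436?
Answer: -280776/130795 ≈ -2.1467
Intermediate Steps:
K(h, z) = -682 - 436*z + 290*h (K(h, z) = (290*h - 436*z) - 682 = (-436*z + 290*h) - 682 = -682 - 436*z + 290*h)
(417139 - 136363)/(1931 + K(558, 674)) = (417139 - 136363)/(1931 + (-682 - 436*674 + 290*558)) = 280776/(1931 + (-682 - 293864 + 161820)) = 280776/(1931 - 132726) = 280776/(-130795) = 280776*(-1/130795) = -280776/130795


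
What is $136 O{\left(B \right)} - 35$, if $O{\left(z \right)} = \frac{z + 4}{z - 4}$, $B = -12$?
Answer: $33$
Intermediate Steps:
$O{\left(z \right)} = \frac{4 + z}{-4 + z}$
$136 O{\left(B \right)} - 35 = 136 \frac{4 - 12}{-4 - 12} - 35 = 136 \frac{1}{-16} \left(-8\right) - 35 = 136 \left(\left(- \frac{1}{16}\right) \left(-8\right)\right) - 35 = 136 \cdot \frac{1}{2} - 35 = 68 - 35 = 33$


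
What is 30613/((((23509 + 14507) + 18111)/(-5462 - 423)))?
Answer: -180157505/56127 ≈ -3209.8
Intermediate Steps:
30613/((((23509 + 14507) + 18111)/(-5462 - 423))) = 30613/(((38016 + 18111)/(-5885))) = 30613/((56127*(-1/5885))) = 30613/(-56127/5885) = 30613*(-5885/56127) = -180157505/56127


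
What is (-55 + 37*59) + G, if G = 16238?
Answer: 18366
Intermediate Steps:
(-55 + 37*59) + G = (-55 + 37*59) + 16238 = (-55 + 2183) + 16238 = 2128 + 16238 = 18366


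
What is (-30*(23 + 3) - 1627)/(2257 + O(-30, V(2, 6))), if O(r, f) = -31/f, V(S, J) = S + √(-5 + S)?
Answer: 2407*(-√3 + 2*I)/(-4483*I + 2257*√3) ≈ -1.0706 + 0.003653*I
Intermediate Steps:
(-30*(23 + 3) - 1627)/(2257 + O(-30, V(2, 6))) = (-30*(23 + 3) - 1627)/(2257 - 31/(2 + √(-5 + 2))) = (-30*26 - 1627)/(2257 - 31/(2 + √(-3))) = (-780 - 1627)/(2257 - 31/(2 + I*√3)) = -2407/(2257 - 31/(2 + I*√3))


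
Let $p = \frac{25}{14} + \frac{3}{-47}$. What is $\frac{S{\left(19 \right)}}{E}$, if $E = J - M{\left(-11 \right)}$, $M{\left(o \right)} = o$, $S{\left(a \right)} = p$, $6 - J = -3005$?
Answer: $\frac{1133}{1988476} \approx 0.00056978$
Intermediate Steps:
$J = 3011$ ($J = 6 - -3005 = 6 + 3005 = 3011$)
$p = \frac{1133}{658}$ ($p = 25 \cdot \frac{1}{14} + 3 \left(- \frac{1}{47}\right) = \frac{25}{14} - \frac{3}{47} = \frac{1133}{658} \approx 1.7219$)
$S{\left(a \right)} = \frac{1133}{658}$
$E = 3022$ ($E = 3011 - -11 = 3011 + 11 = 3022$)
$\frac{S{\left(19 \right)}}{E} = \frac{1133}{658 \cdot 3022} = \frac{1133}{658} \cdot \frac{1}{3022} = \frac{1133}{1988476}$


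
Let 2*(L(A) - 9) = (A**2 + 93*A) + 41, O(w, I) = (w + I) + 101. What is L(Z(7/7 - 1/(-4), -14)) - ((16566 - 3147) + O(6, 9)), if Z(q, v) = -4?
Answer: -27367/2 ≈ -13684.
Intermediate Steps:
O(w, I) = 101 + I + w (O(w, I) = (I + w) + 101 = 101 + I + w)
L(A) = 59/2 + A**2/2 + 93*A/2 (L(A) = 9 + ((A**2 + 93*A) + 41)/2 = 9 + (41 + A**2 + 93*A)/2 = 9 + (41/2 + A**2/2 + 93*A/2) = 59/2 + A**2/2 + 93*A/2)
L(Z(7/7 - 1/(-4), -14)) - ((16566 - 3147) + O(6, 9)) = (59/2 + (1/2)*(-4)**2 + (93/2)*(-4)) - ((16566 - 3147) + (101 + 9 + 6)) = (59/2 + (1/2)*16 - 186) - (13419 + 116) = (59/2 + 8 - 186) - 1*13535 = -297/2 - 13535 = -27367/2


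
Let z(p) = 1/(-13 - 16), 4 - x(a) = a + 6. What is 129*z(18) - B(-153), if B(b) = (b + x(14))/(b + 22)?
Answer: -21800/3799 ≈ -5.7383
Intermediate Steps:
x(a) = -2 - a (x(a) = 4 - (a + 6) = 4 - (6 + a) = 4 + (-6 - a) = -2 - a)
z(p) = -1/29 (z(p) = 1/(-29) = -1/29)
B(b) = (-16 + b)/(22 + b) (B(b) = (b + (-2 - 1*14))/(b + 22) = (b + (-2 - 14))/(22 + b) = (b - 16)/(22 + b) = (-16 + b)/(22 + b))
129*z(18) - B(-153) = 129*(-1/29) - (-16 - 153)/(22 - 153) = -129/29 - (-169)/(-131) = -129/29 - (-1)*(-169)/131 = -129/29 - 1*169/131 = -129/29 - 169/131 = -21800/3799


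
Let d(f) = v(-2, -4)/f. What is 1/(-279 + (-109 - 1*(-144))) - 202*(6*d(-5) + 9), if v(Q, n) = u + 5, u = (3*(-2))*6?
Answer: -11385533/1220 ≈ -9332.4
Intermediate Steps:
u = -36 (u = -6*6 = -36)
v(Q, n) = -31 (v(Q, n) = -36 + 5 = -31)
d(f) = -31/f
1/(-279 + (-109 - 1*(-144))) - 202*(6*d(-5) + 9) = 1/(-279 + (-109 - 1*(-144))) - 202*(6*(-31/(-5)) + 9) = 1/(-279 + (-109 + 144)) - 202*(6*(-31*(-⅕)) + 9) = 1/(-279 + 35) - 202*(6*(31/5) + 9) = 1/(-244) - 202*(186/5 + 9) = -1/244 - 202*231/5 = -1/244 - 46662/5 = -11385533/1220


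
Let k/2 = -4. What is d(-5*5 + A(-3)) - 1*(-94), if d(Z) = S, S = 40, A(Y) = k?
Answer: 134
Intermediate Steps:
k = -8 (k = 2*(-4) = -8)
A(Y) = -8
d(Z) = 40
d(-5*5 + A(-3)) - 1*(-94) = 40 - 1*(-94) = 40 + 94 = 134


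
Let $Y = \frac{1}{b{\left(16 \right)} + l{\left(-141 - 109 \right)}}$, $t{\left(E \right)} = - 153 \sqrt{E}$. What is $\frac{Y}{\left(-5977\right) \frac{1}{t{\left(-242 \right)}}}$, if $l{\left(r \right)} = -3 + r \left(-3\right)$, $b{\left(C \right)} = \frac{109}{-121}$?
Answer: $\frac{203643 i \sqrt{2}}{539591606} \approx 0.00053373 i$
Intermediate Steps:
$b{\left(C \right)} = - \frac{109}{121}$ ($b{\left(C \right)} = 109 \left(- \frac{1}{121}\right) = - \frac{109}{121}$)
$l{\left(r \right)} = -3 - 3 r$
$Y = \frac{121}{90278}$ ($Y = \frac{1}{- \frac{109}{121} - \left(3 + 3 \left(-141 - 109\right)\right)} = \frac{1}{- \frac{109}{121} - -747} = \frac{1}{- \frac{109}{121} + \left(-3 + 750\right)} = \frac{1}{- \frac{109}{121} + 747} = \frac{1}{\frac{90278}{121}} = \frac{121}{90278} \approx 0.0013403$)
$\frac{Y}{\left(-5977\right) \frac{1}{t{\left(-242 \right)}}} = \frac{121}{90278 \left(- \frac{5977}{\left(-153\right) \sqrt{-242}}\right)} = \frac{121}{90278 \left(- \frac{5977}{\left(-153\right) 11 i \sqrt{2}}\right)} = \frac{121}{90278 \left(- \frac{5977}{\left(-1683\right) i \sqrt{2}}\right)} = \frac{121}{90278 \left(- 5977 \frac{i \sqrt{2}}{3366}\right)} = \frac{121}{90278 \left(- \frac{5977 i \sqrt{2}}{3366}\right)} = \frac{121 \frac{1683 i \sqrt{2}}{5977}}{90278} = \frac{203643 i \sqrt{2}}{539591606}$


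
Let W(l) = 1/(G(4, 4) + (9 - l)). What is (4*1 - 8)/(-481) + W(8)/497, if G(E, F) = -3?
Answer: 3495/478114 ≈ 0.0073100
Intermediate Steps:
W(l) = 1/(6 - l) (W(l) = 1/(-3 + (9 - l)) = 1/(6 - l))
(4*1 - 8)/(-481) + W(8)/497 = (4*1 - 8)/(-481) - 1/(-6 + 8)/497 = (4 - 8)*(-1/481) - 1/2*(1/497) = -4*(-1/481) - 1*1/2*(1/497) = 4/481 - 1/2*1/497 = 4/481 - 1/994 = 3495/478114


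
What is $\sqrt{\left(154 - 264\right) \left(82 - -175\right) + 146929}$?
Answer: $\sqrt{118659} \approx 344.47$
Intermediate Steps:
$\sqrt{\left(154 - 264\right) \left(82 - -175\right) + 146929} = \sqrt{- 110 \left(82 + 175\right) + 146929} = \sqrt{\left(-110\right) 257 + 146929} = \sqrt{-28270 + 146929} = \sqrt{118659}$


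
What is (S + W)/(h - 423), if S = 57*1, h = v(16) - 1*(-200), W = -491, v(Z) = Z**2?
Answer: -434/33 ≈ -13.152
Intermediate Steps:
h = 456 (h = 16**2 - 1*(-200) = 256 + 200 = 456)
S = 57
(S + W)/(h - 423) = (57 - 491)/(456 - 423) = -434/33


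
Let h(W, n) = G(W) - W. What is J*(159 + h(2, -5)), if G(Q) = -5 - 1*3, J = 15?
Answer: 2235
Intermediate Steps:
G(Q) = -8 (G(Q) = -5 - 3 = -8)
h(W, n) = -8 - W
J*(159 + h(2, -5)) = 15*(159 + (-8 - 1*2)) = 15*(159 + (-8 - 2)) = 15*(159 - 10) = 15*149 = 2235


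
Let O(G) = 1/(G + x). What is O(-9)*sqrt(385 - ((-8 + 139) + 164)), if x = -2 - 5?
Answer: -3*sqrt(10)/16 ≈ -0.59293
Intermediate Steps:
x = -7
O(G) = 1/(-7 + G) (O(G) = 1/(G - 7) = 1/(-7 + G))
O(-9)*sqrt(385 - ((-8 + 139) + 164)) = sqrt(385 - ((-8 + 139) + 164))/(-7 - 9) = sqrt(385 - (131 + 164))/(-16) = -sqrt(385 - 1*295)/16 = -sqrt(385 - 295)/16 = -3*sqrt(10)/16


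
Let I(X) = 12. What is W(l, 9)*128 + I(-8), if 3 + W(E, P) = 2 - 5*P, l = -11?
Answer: -5876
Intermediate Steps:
W(E, P) = -1 - 5*P (W(E, P) = -3 + (2 - 5*P) = -1 - 5*P)
W(l, 9)*128 + I(-8) = (-1 - 5*9)*128 + 12 = (-1 - 45)*128 + 12 = -46*128 + 12 = -5888 + 12 = -5876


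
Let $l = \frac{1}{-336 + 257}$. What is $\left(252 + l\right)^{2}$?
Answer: $\frac{396288649}{6241} \approx 63498.0$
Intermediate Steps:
$l = - \frac{1}{79}$ ($l = \frac{1}{-79} = - \frac{1}{79} \approx -0.012658$)
$\left(252 + l\right)^{2} = \left(252 - \frac{1}{79}\right)^{2} = \left(\frac{19907}{79}\right)^{2} = \frac{396288649}{6241}$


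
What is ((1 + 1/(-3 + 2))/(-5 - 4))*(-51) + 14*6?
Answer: 84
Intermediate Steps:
((1 + 1/(-3 + 2))/(-5 - 4))*(-51) + 14*6 = ((1 + 1/(-1))/(-9))*(-51) + 84 = ((1 - 1)*(-⅑))*(-51) + 84 = (0*(-⅑))*(-51) + 84 = 0*(-51) + 84 = 0 + 84 = 84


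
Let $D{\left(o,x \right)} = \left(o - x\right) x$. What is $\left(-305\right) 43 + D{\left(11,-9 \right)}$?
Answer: $-13295$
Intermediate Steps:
$D{\left(o,x \right)} = x \left(o - x\right)$
$\left(-305\right) 43 + D{\left(11,-9 \right)} = \left(-305\right) 43 - 9 \left(11 - -9\right) = -13115 - 9 \left(11 + 9\right) = -13115 - 180 = -13295$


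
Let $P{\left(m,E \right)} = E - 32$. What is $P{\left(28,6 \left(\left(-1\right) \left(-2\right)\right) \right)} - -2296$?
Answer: $2276$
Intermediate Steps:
$P{\left(m,E \right)} = -32 + E$
$P{\left(28,6 \left(\left(-1\right) \left(-2\right)\right) \right)} - -2296 = \left(-32 + 6 \left(\left(-1\right) \left(-2\right)\right)\right) - -2296 = \left(-32 + 6 \cdot 2\right) + 2296 = \left(-32 + 12\right) + 2296 = -20 + 2296 = 2276$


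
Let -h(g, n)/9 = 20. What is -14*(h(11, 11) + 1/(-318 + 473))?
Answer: 390586/155 ≈ 2519.9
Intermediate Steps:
h(g, n) = -180 (h(g, n) = -9*20 = -180)
-14*(h(11, 11) + 1/(-318 + 473)) = -14*(-180 + 1/(-318 + 473)) = -14*(-180 + 1/155) = -14*(-27899/155) = 390586/155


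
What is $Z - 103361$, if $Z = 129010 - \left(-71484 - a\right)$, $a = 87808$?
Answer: $184941$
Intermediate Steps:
$Z = 288302$ ($Z = 129010 - \left(-71484 - 87808\right) = 129010 - -159292 = 129010 + 159292 = 288302$)
$Z - 103361 = 288302 - 103361 = 184941$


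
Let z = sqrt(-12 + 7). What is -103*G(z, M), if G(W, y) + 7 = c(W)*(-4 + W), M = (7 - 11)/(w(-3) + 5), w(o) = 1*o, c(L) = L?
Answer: 1236 + 412*I*sqrt(5) ≈ 1236.0 + 921.26*I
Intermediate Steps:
w(o) = o
M = -2 (M = (7 - 11)/(-3 + 5) = -4/2 = -4*1/2 = -2)
z = I*sqrt(5) (z = sqrt(-5) = I*sqrt(5) ≈ 2.2361*I)
G(W, y) = -7 + W*(-4 + W)
-103*G(z, M) = -103*(-7 + (I*sqrt(5))**2 - 4*I*sqrt(5)) = -103*(-7 - 5 - 4*I*sqrt(5)) = -103*(-12 - 4*I*sqrt(5)) = 1236 + 412*I*sqrt(5)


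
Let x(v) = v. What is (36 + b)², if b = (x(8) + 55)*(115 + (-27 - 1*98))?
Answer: 352836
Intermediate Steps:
b = -630 (b = (8 + 55)*(115 + (-27 - 1*98)) = 63*(115 + (-27 - 98)) = 63*(115 - 125) = 63*(-10) = -630)
(36 + b)² = (36 - 630)² = (-594)² = 352836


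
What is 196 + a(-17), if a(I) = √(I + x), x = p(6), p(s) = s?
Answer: 196 + I*√11 ≈ 196.0 + 3.3166*I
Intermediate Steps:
x = 6
a(I) = √(6 + I) (a(I) = √(I + 6) = √(6 + I))
196 + a(-17) = 196 + √(6 - 17) = 196 + √(-11) = 196 + I*√11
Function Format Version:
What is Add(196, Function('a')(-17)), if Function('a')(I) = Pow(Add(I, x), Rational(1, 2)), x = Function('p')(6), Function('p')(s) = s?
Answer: Add(196, Mul(I, Pow(11, Rational(1, 2)))) ≈ Add(196.00, Mul(3.3166, I))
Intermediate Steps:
x = 6
Function('a')(I) = Pow(Add(6, I), Rational(1, 2)) (Function('a')(I) = Pow(Add(I, 6), Rational(1, 2)) = Pow(Add(6, I), Rational(1, 2)))
Add(196, Function('a')(-17)) = Add(196, Pow(Add(6, -17), Rational(1, 2))) = Add(196, Pow(-11, Rational(1, 2))) = Add(196, Mul(I, Pow(11, Rational(1, 2))))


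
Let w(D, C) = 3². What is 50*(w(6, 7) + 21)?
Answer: 1500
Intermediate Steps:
w(D, C) = 9
50*(w(6, 7) + 21) = 50*(9 + 21) = 50*30 = 1500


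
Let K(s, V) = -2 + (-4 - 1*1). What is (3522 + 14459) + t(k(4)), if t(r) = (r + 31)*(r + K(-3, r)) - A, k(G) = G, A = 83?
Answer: 17793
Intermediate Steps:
K(s, V) = -7 (K(s, V) = -2 + (-4 - 1) = -2 - 5 = -7)
t(r) = -83 + (-7 + r)*(31 + r) (t(r) = (r + 31)*(r - 7) - 1*83 = (31 + r)*(-7 + r) - 83 = (-7 + r)*(31 + r) - 83 = -83 + (-7 + r)*(31 + r))
(3522 + 14459) + t(k(4)) = (3522 + 14459) + (-300 + 4² + 24*4) = 17981 + (-300 + 16 + 96) = 17981 - 188 = 17793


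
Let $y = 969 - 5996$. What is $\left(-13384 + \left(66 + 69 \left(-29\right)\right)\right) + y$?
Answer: $-20346$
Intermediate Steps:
$y = -5027$ ($y = 969 - 5996 = -5027$)
$\left(-13384 + \left(66 + 69 \left(-29\right)\right)\right) + y = \left(-13384 + \left(66 + 69 \left(-29\right)\right)\right) - 5027 = \left(-13384 + \left(66 - 2001\right)\right) - 5027 = \left(-13384 - 1935\right) - 5027 = -15319 - 5027 = -20346$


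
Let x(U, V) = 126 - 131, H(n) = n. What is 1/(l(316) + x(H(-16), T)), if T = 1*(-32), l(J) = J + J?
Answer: 1/627 ≈ 0.0015949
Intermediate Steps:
l(J) = 2*J
T = -32
x(U, V) = -5
1/(l(316) + x(H(-16), T)) = 1/(2*316 - 5) = 1/(632 - 5) = 1/627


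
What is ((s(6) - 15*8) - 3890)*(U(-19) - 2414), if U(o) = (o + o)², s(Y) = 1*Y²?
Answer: 3854780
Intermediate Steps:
s(Y) = Y²
U(o) = 4*o² (U(o) = (2*o)² = 4*o²)
((s(6) - 15*8) - 3890)*(U(-19) - 2414) = ((6² - 15*8) - 3890)*(4*(-19)² - 2414) = ((36 - 120) - 3890)*(4*361 - 2414) = (-84 - 3890)*(1444 - 2414) = -3974*(-970) = 3854780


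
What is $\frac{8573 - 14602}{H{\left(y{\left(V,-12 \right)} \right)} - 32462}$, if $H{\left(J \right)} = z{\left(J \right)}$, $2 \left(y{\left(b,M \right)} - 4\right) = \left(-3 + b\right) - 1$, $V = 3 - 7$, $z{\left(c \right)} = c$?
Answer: $\frac{6029}{32462} \approx 0.18572$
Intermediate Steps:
$V = -4$
$y{\left(b,M \right)} = 2 + \frac{b}{2}$ ($y{\left(b,M \right)} = 4 + \frac{\left(-3 + b\right) - 1}{2} = 4 + \frac{-4 + b}{2} = 4 + \left(-2 + \frac{b}{2}\right) = 2 + \frac{b}{2}$)
$H{\left(J \right)} = J$
$\frac{8573 - 14602}{H{\left(y{\left(V,-12 \right)} \right)} - 32462} = \frac{8573 - 14602}{\left(2 + \frac{1}{2} \left(-4\right)\right) - 32462} = - \frac{6029}{\left(2 - 2\right) - 32462} = - \frac{6029}{0 - 32462} = - \frac{6029}{-32462} = \left(-6029\right) \left(- \frac{1}{32462}\right) = \frac{6029}{32462}$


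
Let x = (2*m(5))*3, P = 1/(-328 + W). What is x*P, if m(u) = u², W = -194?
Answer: -25/87 ≈ -0.28736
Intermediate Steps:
P = -1/522 (P = 1/(-328 - 194) = 1/(-522) = -1/522 ≈ -0.0019157)
x = 150 (x = (2*5²)*3 = (2*25)*3 = 50*3 = 150)
x*P = 150*(-1/522) = -25/87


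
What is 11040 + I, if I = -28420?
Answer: -17380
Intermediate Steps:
11040 + I = 11040 - 28420 = -17380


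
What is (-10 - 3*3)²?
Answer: 361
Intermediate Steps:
(-10 - 3*3)² = (-10 - 9)² = (-19)² = 361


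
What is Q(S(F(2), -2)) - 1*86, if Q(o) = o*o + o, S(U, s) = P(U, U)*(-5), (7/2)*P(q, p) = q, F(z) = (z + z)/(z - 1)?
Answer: -2894/49 ≈ -59.061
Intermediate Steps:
F(z) = 2*z/(-1 + z) (F(z) = (2*z)/(-1 + z) = 2*z/(-1 + z))
P(q, p) = 2*q/7
S(U, s) = -10*U/7 (S(U, s) = (2*U/7)*(-5) = -10*U/7)
Q(o) = o + o² (Q(o) = o² + o = o + o²)
Q(S(F(2), -2)) - 1*86 = (-20*2/(7*(-1 + 2)))*(1 - 20*2/(7*(-1 + 2))) - 1*86 = (-20*2/(7*1))*(1 - 20*2/(7*1)) - 86 = (-20*2/7)*(1 - 20*2/7) - 86 = (-10/7*4)*(1 - 10/7*4) - 86 = -40*(1 - 40/7)/7 - 86 = -40/7*(-33/7) - 86 = 1320/49 - 86 = -2894/49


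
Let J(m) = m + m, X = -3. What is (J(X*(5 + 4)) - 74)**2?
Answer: 16384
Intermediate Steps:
J(m) = 2*m
(J(X*(5 + 4)) - 74)**2 = (2*(-3*(5 + 4)) - 74)**2 = (2*(-3*9) - 74)**2 = (2*(-27) - 74)**2 = (-54 - 74)**2 = (-128)**2 = 16384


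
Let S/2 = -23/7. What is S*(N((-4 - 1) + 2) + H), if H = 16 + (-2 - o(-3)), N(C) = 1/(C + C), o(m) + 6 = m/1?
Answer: -3151/21 ≈ -150.05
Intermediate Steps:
o(m) = -6 + m (o(m) = -6 + m/1 = -6 + m*1 = -6 + m)
S = -46/7 (S = 2*(-23/7) = -46/7 ≈ -6.5714)
N(C) = 1/(2*C)
H = 23 (H = 16 + (-2 - (-6 - 3)) = 16 + (-2 - 1*(-9)) = 16 + (-2 + 9) = 16 + 7 = 23)
S*(N((-4 - 1) + 2) + H) = -46*(1/(2*((-4 - 1) + 2)) + 23)/7 = -46*(1/(2*(-5 + 2)) + 23)/7 = -46*((1/2)/(-3) + 23)/7 = -46*((1/2)*(-1/3) + 23)/7 = -46*(-1/6 + 23)/7 = -46/7*137/6 = -3151/21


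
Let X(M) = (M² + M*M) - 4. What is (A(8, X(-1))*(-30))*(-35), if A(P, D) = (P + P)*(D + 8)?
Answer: 100800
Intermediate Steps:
X(M) = -4 + 2*M² (X(M) = (M² + M²) - 4 = 2*M² - 4 = -4 + 2*M²)
A(P, D) = 2*P*(8 + D) (A(P, D) = (2*P)*(8 + D) = 2*P*(8 + D))
(A(8, X(-1))*(-30))*(-35) = ((2*8*(8 + (-4 + 2*(-1)²)))*(-30))*(-35) = ((2*8*(8 + (-4 + 2*1)))*(-30))*(-35) = ((2*8*(8 + (-4 + 2)))*(-30))*(-35) = ((2*8*(8 - 2))*(-30))*(-35) = ((2*8*6)*(-30))*(-35) = (96*(-30))*(-35) = -2880*(-35) = 100800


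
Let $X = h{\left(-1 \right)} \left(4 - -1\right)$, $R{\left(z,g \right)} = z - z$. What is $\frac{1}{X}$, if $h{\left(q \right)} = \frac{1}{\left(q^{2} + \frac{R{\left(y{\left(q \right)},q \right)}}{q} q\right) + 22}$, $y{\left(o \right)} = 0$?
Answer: $\frac{23}{5} \approx 4.6$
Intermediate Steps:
$R{\left(z,g \right)} = 0$
$h{\left(q \right)} = \frac{1}{22 + q^{2}}$ ($h{\left(q \right)} = \frac{1}{\left(q^{2} + \frac{0}{q} q\right) + 22} = \frac{1}{\left(q^{2} + 0 q\right) + 22} = \frac{1}{\left(q^{2} + 0\right) + 22} = \frac{1}{q^{2} + 22} = \frac{1}{22 + q^{2}}$)
$X = \frac{5}{23}$ ($X = \frac{4 - -1}{22 + \left(-1\right)^{2}} = \frac{4 + 1}{22 + 1} = \frac{1}{23} \cdot 5 = \frac{5}{23} \approx 0.21739$)
$\frac{1}{X} = \frac{1}{\frac{5}{23}} = \frac{23}{5}$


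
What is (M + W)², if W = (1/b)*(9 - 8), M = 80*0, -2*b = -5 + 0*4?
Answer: 4/25 ≈ 0.16000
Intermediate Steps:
b = 5/2 (b = -(-5 + 0*4)/2 = -(-5 + 0)/2 = -½*(-5) = 5/2 ≈ 2.5000)
M = 0
W = ⅖ (W = (1/(5/2))*(9 - 8) = (1*(⅖))*1 = (⅖)*1 = ⅖ ≈ 0.40000)
(M + W)² = (0 + ⅖)² = (⅖)² = 4/25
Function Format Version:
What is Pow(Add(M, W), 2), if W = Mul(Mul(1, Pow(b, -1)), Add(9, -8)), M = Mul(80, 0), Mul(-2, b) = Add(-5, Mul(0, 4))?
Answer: Rational(4, 25) ≈ 0.16000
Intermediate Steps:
b = Rational(5, 2) (b = Mul(Rational(-1, 2), Add(-5, Mul(0, 4))) = Mul(Rational(-1, 2), Add(-5, 0)) = Mul(Rational(-1, 2), -5) = Rational(5, 2) ≈ 2.5000)
M = 0
W = Rational(2, 5) (W = Mul(Mul(1, Pow(Rational(5, 2), -1)), Add(9, -8)) = Mul(Mul(1, Rational(2, 5)), 1) = Mul(Rational(2, 5), 1) = Rational(2, 5) ≈ 0.40000)
Pow(Add(M, W), 2) = Pow(Add(0, Rational(2, 5)), 2) = Pow(Rational(2, 5), 2) = Rational(4, 25)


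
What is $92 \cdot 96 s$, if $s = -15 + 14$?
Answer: $-8832$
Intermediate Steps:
$s = -1$
$92 \cdot 96 s = 92 \cdot 96 \left(-1\right) = 8832 \left(-1\right) = -8832$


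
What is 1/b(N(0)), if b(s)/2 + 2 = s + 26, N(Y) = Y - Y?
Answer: 1/48 ≈ 0.020833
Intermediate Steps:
N(Y) = 0
b(s) = 48 + 2*s (b(s) = -4 + 2*(s + 26) = -4 + 2*(26 + s) = -4 + (52 + 2*s) = 48 + 2*s)
1/b(N(0)) = 1/(48 + 2*0) = 1/(48 + 0) = 1/48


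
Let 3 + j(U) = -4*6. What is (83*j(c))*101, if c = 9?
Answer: -226341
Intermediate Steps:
j(U) = -27 (j(U) = -3 - 4*6 = -3 - 24 = -27)
(83*j(c))*101 = (83*(-27))*101 = -2241*101 = -226341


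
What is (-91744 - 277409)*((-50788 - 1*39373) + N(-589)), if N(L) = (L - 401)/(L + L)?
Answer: 19603624209102/589 ≈ 3.3283e+10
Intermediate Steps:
N(L) = (-401 + L)/(2*L) (N(L) = (-401 + L)/((2*L)) = (-401 + L)*(1/(2*L)) = (-401 + L)/(2*L))
(-91744 - 277409)*((-50788 - 1*39373) + N(-589)) = (-91744 - 277409)*((-50788 - 1*39373) + (½)*(-401 - 589)/(-589)) = -369153*((-50788 - 39373) + (½)*(-1/589)*(-990)) = -369153*(-90161 + 495/589) = -369153*(-53104334/589) = 19603624209102/589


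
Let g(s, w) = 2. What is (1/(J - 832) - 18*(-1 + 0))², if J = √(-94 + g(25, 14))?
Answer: (1078200*√23 + 224220817*I)/(4*(832*√23 + 173033*I)) ≈ 323.96 - 0.00049873*I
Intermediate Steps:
J = 2*I*√23 (J = √(-94 + 2) = √(-92) = 2*I*√23 ≈ 9.5917*I)
(1/(J - 832) - 18*(-1 + 0))² = (1/(2*I*√23 - 832) - 18*(-1 + 0))² = (1/(-832 + 2*I*√23) - 18*(-1))² = (1/(-832 + 2*I*√23) + 18)² = (18 + 1/(-832 + 2*I*√23))²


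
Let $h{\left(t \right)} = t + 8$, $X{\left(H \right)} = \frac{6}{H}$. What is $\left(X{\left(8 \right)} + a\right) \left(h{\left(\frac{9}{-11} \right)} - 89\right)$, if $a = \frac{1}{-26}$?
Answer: $- \frac{8325}{143} \approx -58.217$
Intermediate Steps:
$h{\left(t \right)} = 8 + t$
$a = - \frac{1}{26} \approx -0.038462$
$\left(X{\left(8 \right)} + a\right) \left(h{\left(\frac{9}{-11} \right)} - 89\right) = \left(\frac{6}{8} - \frac{1}{26}\right) \left(\left(8 + \frac{9}{-11}\right) - 89\right) = \left(6 \cdot \frac{1}{8} - \frac{1}{26}\right) \left(\left(8 + 9 \left(- \frac{1}{11}\right)\right) - 89\right) = \left(\frac{3}{4} - \frac{1}{26}\right) \left(\left(8 - \frac{9}{11}\right) - 89\right) = \frac{37 \left(\frac{79}{11} - 89\right)}{52} = \frac{37}{52} \left(- \frac{900}{11}\right) = - \frac{8325}{143}$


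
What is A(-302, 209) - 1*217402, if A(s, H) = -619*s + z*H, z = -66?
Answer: -44258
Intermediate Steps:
A(s, H) = -619*s - 66*H
A(-302, 209) - 1*217402 = (-619*(-302) - 66*209) - 1*217402 = (186938 - 13794) - 217402 = 173144 - 217402 = -44258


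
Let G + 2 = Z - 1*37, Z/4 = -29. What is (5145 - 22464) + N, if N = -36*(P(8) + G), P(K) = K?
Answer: -12027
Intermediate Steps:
Z = -116 (Z = 4*(-29) = -116)
G = -155 (G = -2 + (-116 - 1*37) = -2 + (-116 - 37) = -2 - 153 = -155)
N = 5292 (N = -36*(8 - 155) = -36*(-147) = 5292)
(5145 - 22464) + N = (5145 - 22464) + 5292 = -17319 + 5292 = -12027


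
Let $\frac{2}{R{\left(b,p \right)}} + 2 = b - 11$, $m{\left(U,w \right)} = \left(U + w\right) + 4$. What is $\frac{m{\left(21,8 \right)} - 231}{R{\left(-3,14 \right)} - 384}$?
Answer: $\frac{1584}{3073} \approx 0.51546$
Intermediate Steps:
$m{\left(U,w \right)} = 4 + U + w$
$R{\left(b,p \right)} = \frac{2}{-13 + b}$ ($R{\left(b,p \right)} = \frac{2}{-2 + \left(b - 11\right)} = \frac{2}{-2 + \left(-11 + b\right)} = \frac{2}{-13 + b}$)
$\frac{m{\left(21,8 \right)} - 231}{R{\left(-3,14 \right)} - 384} = \frac{\left(4 + 21 + 8\right) - 231}{\frac{2}{-13 - 3} - 384} = \frac{33 - 231}{\frac{2}{-16} - 384} = - \frac{198}{2 \left(- \frac{1}{16}\right) - 384} = - \frac{198}{- \frac{1}{8} - 384} = - \frac{198}{- \frac{3073}{8}} = \left(-198\right) \left(- \frac{8}{3073}\right) = \frac{1584}{3073}$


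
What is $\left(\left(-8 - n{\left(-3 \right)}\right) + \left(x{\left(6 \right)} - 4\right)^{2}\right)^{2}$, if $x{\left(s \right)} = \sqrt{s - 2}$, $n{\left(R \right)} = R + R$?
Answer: $4$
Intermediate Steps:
$n{\left(R \right)} = 2 R$
$x{\left(s \right)} = \sqrt{-2 + s}$
$\left(\left(-8 - n{\left(-3 \right)}\right) + \left(x{\left(6 \right)} - 4\right)^{2}\right)^{2} = \left(\left(-8 - 2 \left(-3\right)\right) + \left(\sqrt{-2 + 6} - 4\right)^{2}\right)^{2} = \left(\left(-8 - -6\right) + \left(\sqrt{4} - 4\right)^{2}\right)^{2} = \left(\left(-8 + 6\right) + \left(2 - 4\right)^{2}\right)^{2} = \left(-2 + \left(-2\right)^{2}\right)^{2} = \left(-2 + 4\right)^{2} = 2^{2} = 4$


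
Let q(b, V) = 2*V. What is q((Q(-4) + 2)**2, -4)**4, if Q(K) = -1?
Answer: 4096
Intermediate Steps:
q((Q(-4) + 2)**2, -4)**4 = (2*(-4))**4 = (-8)**4 = 4096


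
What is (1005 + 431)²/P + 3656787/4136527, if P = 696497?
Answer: 11076856955731/2881078645919 ≈ 3.8447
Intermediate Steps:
(1005 + 431)²/P + 3656787/4136527 = (1005 + 431)²/696497 + 3656787/4136527 = 1436²*(1/696497) + 3656787*(1/4136527) = 2062096*(1/696497) + 3656787/4136527 = 2062096/696497 + 3656787/4136527 = 11076856955731/2881078645919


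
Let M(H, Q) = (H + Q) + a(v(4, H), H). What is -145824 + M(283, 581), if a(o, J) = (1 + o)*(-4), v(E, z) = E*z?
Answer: -149492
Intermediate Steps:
a(o, J) = -4 - 4*o
M(H, Q) = -4 + Q - 15*H (M(H, Q) = (H + Q) + (-4 - 16*H) = -4 + Q - 15*H)
-145824 + M(283, 581) = -145824 + (-4 + 581 - 15*283) = -145824 + (-4 + 581 - 4245) = -145824 - 3668 = -149492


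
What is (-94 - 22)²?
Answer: 13456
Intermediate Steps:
(-94 - 22)² = (-116)² = 13456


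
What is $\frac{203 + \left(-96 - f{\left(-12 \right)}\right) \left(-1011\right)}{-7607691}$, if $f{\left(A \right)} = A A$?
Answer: $- \frac{242843}{7607691} \approx -0.031921$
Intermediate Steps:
$f{\left(A \right)} = A^{2}$
$\frac{203 + \left(-96 - f{\left(-12 \right)}\right) \left(-1011\right)}{-7607691} = \frac{203 + \left(-96 - \left(-12\right)^{2}\right) \left(-1011\right)}{-7607691} = \left(203 + \left(-96 - 144\right) \left(-1011\right)\right) \left(- \frac{1}{7607691}\right) = \left(203 - -242640\right) \left(- \frac{1}{7607691}\right) = \left(203 + 242640\right) \left(- \frac{1}{7607691}\right) = 242843 \left(- \frac{1}{7607691}\right) = - \frac{242843}{7607691}$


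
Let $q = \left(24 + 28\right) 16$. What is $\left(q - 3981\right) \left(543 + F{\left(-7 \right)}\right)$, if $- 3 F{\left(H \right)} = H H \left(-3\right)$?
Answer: $-1864208$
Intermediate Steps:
$F{\left(H \right)} = H^{2}$ ($F{\left(H \right)} = - \frac{H H \left(-3\right)}{3} = - \frac{H^{2} \left(-3\right)}{3} = - \frac{\left(-3\right) H^{2}}{3} = H^{2}$)
$q = 832$ ($q = 52 \cdot 16 = 832$)
$\left(q - 3981\right) \left(543 + F{\left(-7 \right)}\right) = \left(832 - 3981\right) \left(543 + \left(-7\right)^{2}\right) = - 3149 \left(543 + 49\right) = \left(-3149\right) 592 = -1864208$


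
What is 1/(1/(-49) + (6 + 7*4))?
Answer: 49/1665 ≈ 0.029429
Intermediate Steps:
1/(1/(-49) + (6 + 7*4)) = 1/(-1/49 + (6 + 28)) = 1/(-1/49 + 34) = 1/(1665/49) = 49/1665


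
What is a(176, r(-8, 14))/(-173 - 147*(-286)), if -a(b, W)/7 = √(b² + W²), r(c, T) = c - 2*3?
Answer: -14*√7793/41869 ≈ -0.029518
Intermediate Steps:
r(c, T) = -6 + c (r(c, T) = c - 1*6 = c - 6 = -6 + c)
a(b, W) = -7*√(W² + b²) (a(b, W) = -7*√(b² + W²) = -7*√(W² + b²))
a(176, r(-8, 14))/(-173 - 147*(-286)) = (-7*√((-6 - 8)² + 176²))/(-173 - 147*(-286)) = (-7*√((-14)² + 30976))/(-173 + 42042) = -7*√(196 + 30976)/41869 = -14*√7793*(1/41869) = -14*√7793/41869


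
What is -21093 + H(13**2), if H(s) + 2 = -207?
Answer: -21302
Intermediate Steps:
H(s) = -209 (H(s) = -2 - 207 = -209)
-21093 + H(13**2) = -21093 - 209 = -21302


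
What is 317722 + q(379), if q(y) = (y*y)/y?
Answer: 318101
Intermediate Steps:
q(y) = y (q(y) = y**2/y = y)
317722 + q(379) = 317722 + 379 = 318101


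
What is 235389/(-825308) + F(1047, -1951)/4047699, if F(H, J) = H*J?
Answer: -79958727139/101230253524 ≈ -0.78987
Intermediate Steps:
235389/(-825308) + F(1047, -1951)/4047699 = 235389/(-825308) + (1047*(-1951))/4047699 = 235389*(-1/825308) - 2042697*1/4047699 = -21399/75028 - 680899/1349233 = -79958727139/101230253524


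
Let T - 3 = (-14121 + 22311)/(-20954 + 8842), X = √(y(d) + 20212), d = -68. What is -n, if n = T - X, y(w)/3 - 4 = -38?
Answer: -14073/6056 + √20110 ≈ 139.49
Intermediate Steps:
y(w) = -102 (y(w) = 12 + 3*(-38) = 12 - 114 = -102)
X = √20110 (X = √(-102 + 20212) = √20110 ≈ 141.81)
T = 14073/6056 (T = 3 + (-14121 + 22311)/(-20954 + 8842) = 3 + 8190/(-12112) = 3 + 8190*(-1/12112) = 3 - 4095/6056 = 14073/6056 ≈ 2.3238)
n = 14073/6056 - √20110 ≈ -139.49
-n = -(14073/6056 - √20110) = -14073/6056 + √20110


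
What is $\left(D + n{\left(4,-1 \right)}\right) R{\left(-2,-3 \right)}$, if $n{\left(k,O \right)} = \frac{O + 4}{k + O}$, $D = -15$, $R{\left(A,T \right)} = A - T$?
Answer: $-14$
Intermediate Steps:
$n{\left(k,O \right)} = \frac{4 + O}{O + k}$
$\left(D + n{\left(4,-1 \right)}\right) R{\left(-2,-3 \right)} = \left(-15 + \frac{4 - 1}{-1 + 4}\right) \left(-2 - -3\right) = \left(-15 + \frac{1}{3} \cdot 3\right) \left(-2 + 3\right) = \left(-15 + \frac{1}{3} \cdot 3\right) 1 = \left(-15 + 1\right) 1 = \left(-14\right) 1 = -14$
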